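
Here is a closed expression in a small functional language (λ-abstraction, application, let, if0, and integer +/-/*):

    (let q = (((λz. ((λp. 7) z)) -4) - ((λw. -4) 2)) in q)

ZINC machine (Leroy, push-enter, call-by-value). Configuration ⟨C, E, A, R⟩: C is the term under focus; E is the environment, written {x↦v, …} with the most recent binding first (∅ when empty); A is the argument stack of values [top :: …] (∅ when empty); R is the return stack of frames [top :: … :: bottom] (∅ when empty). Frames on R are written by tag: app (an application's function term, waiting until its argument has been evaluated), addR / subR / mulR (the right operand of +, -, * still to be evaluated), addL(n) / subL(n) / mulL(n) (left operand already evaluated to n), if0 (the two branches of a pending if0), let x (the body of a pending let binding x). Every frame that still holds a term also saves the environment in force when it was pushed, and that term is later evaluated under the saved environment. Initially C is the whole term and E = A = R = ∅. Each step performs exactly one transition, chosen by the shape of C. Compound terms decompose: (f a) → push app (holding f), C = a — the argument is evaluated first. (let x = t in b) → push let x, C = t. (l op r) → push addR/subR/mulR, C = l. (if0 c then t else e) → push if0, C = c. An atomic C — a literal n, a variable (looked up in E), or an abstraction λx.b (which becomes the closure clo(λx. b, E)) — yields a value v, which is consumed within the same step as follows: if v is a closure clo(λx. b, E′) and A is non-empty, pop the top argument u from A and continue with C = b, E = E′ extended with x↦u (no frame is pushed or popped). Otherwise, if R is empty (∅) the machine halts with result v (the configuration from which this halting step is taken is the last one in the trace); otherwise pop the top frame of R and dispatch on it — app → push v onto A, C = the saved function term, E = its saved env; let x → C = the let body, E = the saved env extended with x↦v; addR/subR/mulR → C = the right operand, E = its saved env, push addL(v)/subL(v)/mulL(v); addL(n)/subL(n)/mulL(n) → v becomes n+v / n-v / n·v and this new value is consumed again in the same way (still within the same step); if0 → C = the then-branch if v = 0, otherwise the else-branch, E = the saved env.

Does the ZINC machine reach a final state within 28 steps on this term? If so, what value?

step 0: <C=(let q = (((λz. ((λp. 7) z)) -4) - ((λw. -4) 2)) in q), E=∅, A=∅, R=∅>
step 1: <C=(((λz. ((λp. 7) z)) -4) - ((λw. -4) 2)), E=∅, A=∅, R=[let q]>
step 2: <C=((λz. ((λp. 7) z)) -4), E=∅, A=∅, R=[subR :: let q]>
step 3: <C=-4, E=∅, A=∅, R=[app :: subR :: let q]>
step 4: <C=(λz. ((λp. 7) z)), E=∅, A=[-4], R=[subR :: let q]>
step 5: <C=((λp. 7) z), E={z↦-4}, A=∅, R=[subR :: let q]>
step 6: <C=z, E={z↦-4}, A=∅, R=[app :: subR :: let q]>
step 7: <C=(λp. 7), E={z↦-4}, A=[-4], R=[subR :: let q]>
step 8: <C=7, E={p↦-4, z↦-4}, A=∅, R=[subR :: let q]>
step 9: <C=((λw. -4) 2), E=∅, A=∅, R=[subL(7) :: let q]>
step 10: <C=2, E=∅, A=∅, R=[app :: subL(7) :: let q]>
step 11: <C=(λw. -4), E=∅, A=[2], R=[subL(7) :: let q]>
step 12: <C=-4, E={w↦2}, A=∅, R=[subL(7) :: let q]>
step 13: <C=q, E={q↦11}, A=∅, R=∅>
→ final value 11

Answer: 11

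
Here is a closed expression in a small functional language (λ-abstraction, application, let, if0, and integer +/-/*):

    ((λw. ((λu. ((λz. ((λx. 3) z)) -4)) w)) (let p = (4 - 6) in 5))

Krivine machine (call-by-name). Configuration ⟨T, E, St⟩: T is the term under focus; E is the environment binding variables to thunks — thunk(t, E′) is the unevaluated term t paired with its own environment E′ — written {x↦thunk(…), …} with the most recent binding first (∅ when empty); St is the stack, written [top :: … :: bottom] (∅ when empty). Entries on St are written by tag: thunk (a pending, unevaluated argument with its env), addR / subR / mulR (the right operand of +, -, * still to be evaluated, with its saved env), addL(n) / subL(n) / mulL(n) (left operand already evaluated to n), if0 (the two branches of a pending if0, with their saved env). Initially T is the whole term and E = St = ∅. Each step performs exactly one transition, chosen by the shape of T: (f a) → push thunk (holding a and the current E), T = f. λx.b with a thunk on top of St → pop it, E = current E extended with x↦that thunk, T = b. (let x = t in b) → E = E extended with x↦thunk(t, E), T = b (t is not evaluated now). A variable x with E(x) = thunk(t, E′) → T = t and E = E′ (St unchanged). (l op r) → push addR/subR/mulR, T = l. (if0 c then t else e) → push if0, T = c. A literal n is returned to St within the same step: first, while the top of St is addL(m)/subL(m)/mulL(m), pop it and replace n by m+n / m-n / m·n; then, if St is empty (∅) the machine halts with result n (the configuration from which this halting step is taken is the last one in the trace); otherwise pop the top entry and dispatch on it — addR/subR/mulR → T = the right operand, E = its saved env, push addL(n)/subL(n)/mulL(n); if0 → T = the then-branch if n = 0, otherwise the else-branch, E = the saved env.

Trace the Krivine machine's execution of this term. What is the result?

Answer: 3

Execution trace:
step 0: <T=((λw. ((λu. ((λz. ((λx. 3) z)) -4)) w)) (let p = (4 - 6) in 5)), E=∅, St=∅>
step 1: <T=(λw. ((λu. ((λz. ((λx. 3) z)) -4)) w)), E=∅, St=[thunk]>
step 2: <T=((λu. ((λz. ((λx. 3) z)) -4)) w), E={w↦thunk((let p = (4 - 6) in 5), ∅)}, St=∅>
step 3: <T=(λu. ((λz. ((λx. 3) z)) -4)), E={w↦thunk((let p = (4 - 6) in 5), ∅)}, St=[thunk]>
step 4: <T=((λz. ((λx. 3) z)) -4), E={u↦thunk(w, {w↦thunk((let p = (4 - 6) in 5), ∅)}), w↦thunk((let p = (4 - 6) in 5), ∅)}, St=∅>
step 5: <T=(λz. ((λx. 3) z)), E={u↦thunk(w, {w↦thunk((let p = (4 - 6) in 5), ∅)}), w↦thunk((let p = (4 - 6) in 5), ∅)}, St=[thunk]>
step 6: <T=((λx. 3) z), E={z↦thunk(-4, {u↦thunk(w, {w↦thunk((let p = (4 - 6) in 5), ∅)}), w↦thunk((let p = (4 - 6) in 5), ∅)}), u↦thunk(w, {w↦thunk((let p = (4 - 6) in 5), ∅)}), w↦thunk((let p = (4 - 6) in 5), ∅)}, St=∅>
step 7: <T=(λx. 3), E={z↦thunk(-4, {u↦thunk(w, {w↦thunk((let p = (4 - 6) in 5), ∅)}), w↦thunk((let p = (4 - 6) in 5), ∅)}), u↦thunk(w, {w↦thunk((let p = (4 - 6) in 5), ∅)}), w↦thunk((let p = (4 - 6) in 5), ∅)}, St=[thunk]>
step 8: <T=3, E={x↦thunk(z, {z↦thunk(-4, {u↦thunk(w, {w↦thunk((let p = (4 - 6) in 5), ∅)}), w↦thunk((let p = (4 - 6) in 5), ∅)}), u↦thunk(w, {w↦thunk((let p = (4 - 6) in 5), ∅)}), w↦thunk((let p = (4 - 6) in 5), ∅)}), z↦thunk(-4, {u↦thunk(w, {w↦thunk((let p = (4 - 6) in 5), ∅)}), w↦thunk((let p = (4 - 6) in 5), ∅)}), u↦thunk(w, {w↦thunk((let p = (4 - 6) in 5), ∅)}), w↦thunk((let p = (4 - 6) in 5), ∅)}, St=∅>
→ final value 3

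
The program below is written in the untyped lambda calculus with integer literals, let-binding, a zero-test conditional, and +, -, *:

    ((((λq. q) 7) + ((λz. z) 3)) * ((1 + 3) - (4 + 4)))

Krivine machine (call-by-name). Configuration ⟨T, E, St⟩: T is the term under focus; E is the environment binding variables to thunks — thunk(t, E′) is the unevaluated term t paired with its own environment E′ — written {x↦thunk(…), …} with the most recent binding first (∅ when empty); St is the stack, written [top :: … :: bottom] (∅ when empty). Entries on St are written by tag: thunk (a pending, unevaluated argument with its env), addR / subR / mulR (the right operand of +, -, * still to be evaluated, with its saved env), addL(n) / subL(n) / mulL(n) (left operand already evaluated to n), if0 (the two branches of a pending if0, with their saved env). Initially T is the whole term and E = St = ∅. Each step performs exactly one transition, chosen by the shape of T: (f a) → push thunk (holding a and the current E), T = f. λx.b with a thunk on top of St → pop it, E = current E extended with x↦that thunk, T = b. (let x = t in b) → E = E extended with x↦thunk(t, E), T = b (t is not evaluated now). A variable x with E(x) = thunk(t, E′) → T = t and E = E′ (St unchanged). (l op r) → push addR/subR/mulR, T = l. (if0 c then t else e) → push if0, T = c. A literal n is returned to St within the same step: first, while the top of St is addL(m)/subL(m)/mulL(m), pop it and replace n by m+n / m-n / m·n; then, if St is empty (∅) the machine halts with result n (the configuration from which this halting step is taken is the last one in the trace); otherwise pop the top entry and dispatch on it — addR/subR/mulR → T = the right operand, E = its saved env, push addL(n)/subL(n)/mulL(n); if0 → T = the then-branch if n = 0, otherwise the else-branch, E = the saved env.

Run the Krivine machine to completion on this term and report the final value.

Answer: -40

Execution trace:
[0] [T=((((λq. q) 7) + ((λz. z) 3)) * ((1 + 3) - (4 + 4))) | E=∅ | St=∅]
[1] [T=(((λq. q) 7) + ((λz. z) 3)) | E=∅ | St=[mulR]]
[2] [T=((λq. q) 7) | E=∅ | St=[addR :: mulR]]
[3] [T=(λq. q) | E=∅ | St=[thunk :: addR :: mulR]]
[4] [T=q | E={q↦thunk(7, ∅)} | St=[addR :: mulR]]
[5] [T=7 | E=∅ | St=[addR :: mulR]]
[6] [T=((λz. z) 3) | E=∅ | St=[addL(7) :: mulR]]
[7] [T=(λz. z) | E=∅ | St=[thunk :: addL(7) :: mulR]]
[8] [T=z | E={z↦thunk(3, ∅)} | St=[addL(7) :: mulR]]
[9] [T=3 | E=∅ | St=[addL(7) :: mulR]]
[10] [T=((1 + 3) - (4 + 4)) | E=∅ | St=[mulL(10)]]
[11] [T=(1 + 3) | E=∅ | St=[subR :: mulL(10)]]
[12] [T=1 | E=∅ | St=[addR :: subR :: mulL(10)]]
[13] [T=3 | E=∅ | St=[addL(1) :: subR :: mulL(10)]]
[14] [T=(4 + 4) | E=∅ | St=[subL(4) :: mulL(10)]]
[15] [T=4 | E=∅ | St=[addR :: subL(4) :: mulL(10)]]
[16] [T=4 | E=∅ | St=[addL(4) :: subL(4) :: mulL(10)]]
→ final value -40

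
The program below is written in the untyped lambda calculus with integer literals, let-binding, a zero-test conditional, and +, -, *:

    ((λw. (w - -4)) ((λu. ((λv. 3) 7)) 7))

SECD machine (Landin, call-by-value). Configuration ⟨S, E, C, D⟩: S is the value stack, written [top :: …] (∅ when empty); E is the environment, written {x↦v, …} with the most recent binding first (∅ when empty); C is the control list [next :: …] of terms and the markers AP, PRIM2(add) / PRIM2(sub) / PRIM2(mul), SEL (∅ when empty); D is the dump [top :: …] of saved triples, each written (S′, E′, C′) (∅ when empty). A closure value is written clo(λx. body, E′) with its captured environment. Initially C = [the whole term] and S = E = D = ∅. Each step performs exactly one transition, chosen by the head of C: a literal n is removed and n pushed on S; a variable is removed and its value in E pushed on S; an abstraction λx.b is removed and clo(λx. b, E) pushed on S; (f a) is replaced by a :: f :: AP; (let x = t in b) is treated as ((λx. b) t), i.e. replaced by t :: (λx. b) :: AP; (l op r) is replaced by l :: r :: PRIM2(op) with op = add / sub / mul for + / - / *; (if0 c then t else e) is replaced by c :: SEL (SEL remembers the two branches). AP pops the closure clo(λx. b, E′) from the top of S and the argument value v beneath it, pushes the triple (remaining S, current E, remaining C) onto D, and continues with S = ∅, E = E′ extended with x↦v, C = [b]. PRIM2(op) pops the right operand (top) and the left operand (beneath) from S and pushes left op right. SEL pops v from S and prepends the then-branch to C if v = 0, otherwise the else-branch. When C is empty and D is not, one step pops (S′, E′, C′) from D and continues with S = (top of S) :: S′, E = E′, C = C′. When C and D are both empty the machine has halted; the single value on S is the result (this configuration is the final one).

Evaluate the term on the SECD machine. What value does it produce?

Answer: 7

Derivation:
[0] <S=∅, E=∅, C=[((λw. (w - -4)) ((λu. ((λv. 3) 7)) 7))], D=∅>
[1] <S=∅, E=∅, C=[((λu. ((λv. 3) 7)) 7) :: (λw. (w - -4)) :: AP], D=∅>
[2] <S=∅, E=∅, C=[7 :: (λu. ((λv. 3) 7)) :: AP :: (λw. (w - -4)) :: AP], D=∅>
[3] <S=[7], E=∅, C=[(λu. ((λv. 3) 7)) :: AP :: (λw. (w - -4)) :: AP], D=∅>
[4] <S=[clo(λu. ((λv. 3) 7), ∅) :: 7], E=∅, C=[AP :: (λw. (w - -4)) :: AP], D=∅>
[5] <S=∅, E={u↦7}, C=[((λv. 3) 7)], D=[(∅, ∅, [(λw. (w - -4)) :: AP])]>
[6] <S=∅, E={u↦7}, C=[7 :: (λv. 3) :: AP], D=[(∅, ∅, [(λw. (w - -4)) :: AP])]>
[7] <S=[7], E={u↦7}, C=[(λv. 3) :: AP], D=[(∅, ∅, [(λw. (w - -4)) :: AP])]>
[8] <S=[clo(λv. 3, {u↦7}) :: 7], E={u↦7}, C=[AP], D=[(∅, ∅, [(λw. (w - -4)) :: AP])]>
[9] <S=∅, E={v↦7, u↦7}, C=[3], D=[(∅, {u↦7}, ∅) :: (∅, ∅, [(λw. (w - -4)) :: AP])]>
[10] <S=[3], E={v↦7, u↦7}, C=∅, D=[(∅, {u↦7}, ∅) :: (∅, ∅, [(λw. (w - -4)) :: AP])]>
[11] <S=[3], E={u↦7}, C=∅, D=[(∅, ∅, [(λw. (w - -4)) :: AP])]>
[12] <S=[3], E=∅, C=[(λw. (w - -4)) :: AP], D=∅>
[13] <S=[clo(λw. (w - -4), ∅) :: 3], E=∅, C=[AP], D=∅>
[14] <S=∅, E={w↦3}, C=[(w - -4)], D=[(∅, ∅, ∅)]>
[15] <S=∅, E={w↦3}, C=[w :: -4 :: PRIM2(sub)], D=[(∅, ∅, ∅)]>
[16] <S=[3], E={w↦3}, C=[-4 :: PRIM2(sub)], D=[(∅, ∅, ∅)]>
[17] <S=[-4 :: 3], E={w↦3}, C=[PRIM2(sub)], D=[(∅, ∅, ∅)]>
[18] <S=[7], E={w↦3}, C=∅, D=[(∅, ∅, ∅)]>
[19] <S=[7], E=∅, C=∅, D=∅>
→ final value 7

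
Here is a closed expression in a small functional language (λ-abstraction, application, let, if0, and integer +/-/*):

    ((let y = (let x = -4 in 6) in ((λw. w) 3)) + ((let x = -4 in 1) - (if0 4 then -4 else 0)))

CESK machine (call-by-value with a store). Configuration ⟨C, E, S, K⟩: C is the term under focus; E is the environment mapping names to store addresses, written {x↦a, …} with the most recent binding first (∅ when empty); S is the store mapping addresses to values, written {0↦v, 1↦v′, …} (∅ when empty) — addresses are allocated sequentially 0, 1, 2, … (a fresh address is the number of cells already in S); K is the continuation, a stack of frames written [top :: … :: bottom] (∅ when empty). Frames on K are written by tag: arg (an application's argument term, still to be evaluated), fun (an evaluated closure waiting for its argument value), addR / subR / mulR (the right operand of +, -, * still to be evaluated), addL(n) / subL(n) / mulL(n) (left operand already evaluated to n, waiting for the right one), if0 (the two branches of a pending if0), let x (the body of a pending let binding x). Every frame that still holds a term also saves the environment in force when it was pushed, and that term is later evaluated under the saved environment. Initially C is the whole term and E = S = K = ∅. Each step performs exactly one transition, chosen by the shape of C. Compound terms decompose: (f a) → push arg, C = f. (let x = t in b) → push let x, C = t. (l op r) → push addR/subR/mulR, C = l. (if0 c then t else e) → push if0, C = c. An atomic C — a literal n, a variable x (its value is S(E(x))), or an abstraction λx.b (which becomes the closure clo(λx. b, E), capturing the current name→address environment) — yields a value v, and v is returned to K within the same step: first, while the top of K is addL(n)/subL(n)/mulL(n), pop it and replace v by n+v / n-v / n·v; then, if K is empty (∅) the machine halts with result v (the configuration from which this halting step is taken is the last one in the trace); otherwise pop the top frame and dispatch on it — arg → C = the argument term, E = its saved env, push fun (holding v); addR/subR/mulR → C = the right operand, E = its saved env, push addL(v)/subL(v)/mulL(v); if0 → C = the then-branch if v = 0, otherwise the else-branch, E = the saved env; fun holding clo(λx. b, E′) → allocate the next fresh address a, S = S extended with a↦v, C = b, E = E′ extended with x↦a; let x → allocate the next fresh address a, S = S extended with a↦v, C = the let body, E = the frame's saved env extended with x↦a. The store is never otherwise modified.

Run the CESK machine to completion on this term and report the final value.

Answer: 4

Machine steps:
[0] [C=((let y = (let x = -4 in 6) in ((λw. w) 3)) + ((let x = -4 in 1) - (if0 4 then -4 else 0))) | E=∅ | S=∅ | K=∅]
[1] [C=(let y = (let x = -4 in 6) in ((λw. w) 3)) | E=∅ | S=∅ | K=[addR]]
[2] [C=(let x = -4 in 6) | E=∅ | S=∅ | K=[let y :: addR]]
[3] [C=-4 | E=∅ | S=∅ | K=[let x :: let y :: addR]]
[4] [C=6 | E={x↦0} | S={0↦-4} | K=[let y :: addR]]
[5] [C=((λw. w) 3) | E={y↦1} | S={0↦-4, 1↦6} | K=[addR]]
[6] [C=(λw. w) | E={y↦1} | S={0↦-4, 1↦6} | K=[arg :: addR]]
[7] [C=3 | E={y↦1} | S={0↦-4, 1↦6} | K=[fun :: addR]]
[8] [C=w | E={w↦2, y↦1} | S={0↦-4, 1↦6, 2↦3} | K=[addR]]
[9] [C=((let x = -4 in 1) - (if0 4 then -4 else 0)) | E=∅ | S={0↦-4, 1↦6, 2↦3} | K=[addL(3)]]
[10] [C=(let x = -4 in 1) | E=∅ | S={0↦-4, 1↦6, 2↦3} | K=[subR :: addL(3)]]
[11] [C=-4 | E=∅ | S={0↦-4, 1↦6, 2↦3} | K=[let x :: subR :: addL(3)]]
[12] [C=1 | E={x↦3} | S={0↦-4, 1↦6, 2↦3, 3↦-4} | K=[subR :: addL(3)]]
[13] [C=(if0 4 then -4 else 0) | E=∅ | S={0↦-4, 1↦6, 2↦3, 3↦-4} | K=[subL(1) :: addL(3)]]
[14] [C=4 | E=∅ | S={0↦-4, 1↦6, 2↦3, 3↦-4} | K=[if0 :: subL(1) :: addL(3)]]
[15] [C=0 | E=∅ | S={0↦-4, 1↦6, 2↦3, 3↦-4} | K=[subL(1) :: addL(3)]]
→ final value 4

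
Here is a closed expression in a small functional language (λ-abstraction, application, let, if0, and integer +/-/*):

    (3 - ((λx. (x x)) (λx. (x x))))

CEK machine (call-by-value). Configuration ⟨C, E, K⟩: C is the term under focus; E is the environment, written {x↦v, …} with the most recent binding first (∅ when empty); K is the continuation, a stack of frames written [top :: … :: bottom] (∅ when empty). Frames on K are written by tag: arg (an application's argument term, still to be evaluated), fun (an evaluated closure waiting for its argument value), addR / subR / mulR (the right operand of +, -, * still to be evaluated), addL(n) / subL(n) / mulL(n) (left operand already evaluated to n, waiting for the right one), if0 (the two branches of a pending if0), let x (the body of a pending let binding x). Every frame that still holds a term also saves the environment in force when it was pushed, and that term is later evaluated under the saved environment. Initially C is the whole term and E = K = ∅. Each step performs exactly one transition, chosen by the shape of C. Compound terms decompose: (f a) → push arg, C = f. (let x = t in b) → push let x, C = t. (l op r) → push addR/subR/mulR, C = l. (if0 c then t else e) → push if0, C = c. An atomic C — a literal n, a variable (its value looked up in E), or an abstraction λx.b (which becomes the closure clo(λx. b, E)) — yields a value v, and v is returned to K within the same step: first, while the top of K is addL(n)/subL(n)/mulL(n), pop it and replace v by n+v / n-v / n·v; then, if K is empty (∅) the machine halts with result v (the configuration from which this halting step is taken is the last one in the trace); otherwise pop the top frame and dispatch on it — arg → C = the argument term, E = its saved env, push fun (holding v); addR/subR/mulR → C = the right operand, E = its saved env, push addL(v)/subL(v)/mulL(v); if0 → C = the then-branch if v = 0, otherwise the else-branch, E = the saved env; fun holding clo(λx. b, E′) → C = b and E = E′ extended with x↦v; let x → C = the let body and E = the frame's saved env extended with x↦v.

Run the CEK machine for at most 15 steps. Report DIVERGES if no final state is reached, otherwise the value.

[0] <C=(3 - ((λx. (x x)) (λx. (x x)))), E=∅, K=∅>
[1] <C=3, E=∅, K=[subR]>
[2] <C=((λx. (x x)) (λx. (x x))), E=∅, K=[subL(3)]>
[3] <C=(λx. (x x)), E=∅, K=[arg :: subL(3)]>
[4] <C=(λx. (x x)), E=∅, K=[fun :: subL(3)]>
[5] <C=(x x), E={x↦clo(λx. (x x), ∅)}, K=[subL(3)]>
[6] <C=x, E={x↦clo(λx. (x x), ∅)}, K=[arg :: subL(3)]>
[7] <C=x, E={x↦clo(λx. (x x), ∅)}, K=[fun :: subL(3)]>
… configuration repeats with period 3 (steps 5–7 recur indefinitely) …

Answer: DIVERGES (no final state within 15 steps)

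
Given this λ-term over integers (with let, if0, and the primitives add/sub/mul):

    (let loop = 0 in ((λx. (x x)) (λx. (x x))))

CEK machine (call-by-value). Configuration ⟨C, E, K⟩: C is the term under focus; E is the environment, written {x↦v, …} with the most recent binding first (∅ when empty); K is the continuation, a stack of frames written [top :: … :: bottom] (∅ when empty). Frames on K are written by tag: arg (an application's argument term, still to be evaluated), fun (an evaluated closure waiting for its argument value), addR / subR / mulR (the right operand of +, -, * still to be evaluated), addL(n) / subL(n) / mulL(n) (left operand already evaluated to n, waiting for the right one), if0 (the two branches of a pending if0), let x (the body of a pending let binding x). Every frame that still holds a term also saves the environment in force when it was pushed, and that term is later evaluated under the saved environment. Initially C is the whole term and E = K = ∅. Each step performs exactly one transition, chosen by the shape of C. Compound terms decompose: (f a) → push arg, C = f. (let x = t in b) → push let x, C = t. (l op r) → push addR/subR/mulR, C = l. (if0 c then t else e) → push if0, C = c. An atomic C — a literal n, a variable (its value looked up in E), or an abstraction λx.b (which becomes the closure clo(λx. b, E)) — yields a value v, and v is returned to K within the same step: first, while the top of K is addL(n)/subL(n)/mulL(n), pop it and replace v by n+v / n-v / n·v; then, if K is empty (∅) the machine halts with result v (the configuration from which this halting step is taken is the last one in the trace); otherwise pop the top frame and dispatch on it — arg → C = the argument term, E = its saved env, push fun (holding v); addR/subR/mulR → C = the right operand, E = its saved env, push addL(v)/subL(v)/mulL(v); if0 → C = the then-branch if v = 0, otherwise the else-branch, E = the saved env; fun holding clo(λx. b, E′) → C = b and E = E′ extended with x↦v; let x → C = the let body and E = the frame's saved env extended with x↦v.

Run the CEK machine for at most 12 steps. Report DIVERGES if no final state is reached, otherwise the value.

Answer: DIVERGES (no final state within 12 steps)

Machine steps:
0. [C=(let loop = 0 in ((λx. (x x)) (λx. (x x)))) | E=∅ | K=∅]
1. [C=0 | E=∅ | K=[let loop]]
2. [C=((λx. (x x)) (λx. (x x))) | E={loop↦0} | K=∅]
3. [C=(λx. (x x)) | E={loop↦0} | K=[arg]]
4. [C=(λx. (x x)) | E={loop↦0} | K=[fun]]
5. [C=(x x) | E={x↦clo(λx. (x x), {loop↦0}), loop↦0} | K=∅]
6. [C=x | E={x↦clo(λx. (x x), {loop↦0}), loop↦0} | K=[arg]]
7. [C=x | E={x↦clo(λx. (x x), {loop↦0}), loop↦0} | K=[fun]]
… configuration repeats with period 3 (steps 5–7 recur indefinitely) …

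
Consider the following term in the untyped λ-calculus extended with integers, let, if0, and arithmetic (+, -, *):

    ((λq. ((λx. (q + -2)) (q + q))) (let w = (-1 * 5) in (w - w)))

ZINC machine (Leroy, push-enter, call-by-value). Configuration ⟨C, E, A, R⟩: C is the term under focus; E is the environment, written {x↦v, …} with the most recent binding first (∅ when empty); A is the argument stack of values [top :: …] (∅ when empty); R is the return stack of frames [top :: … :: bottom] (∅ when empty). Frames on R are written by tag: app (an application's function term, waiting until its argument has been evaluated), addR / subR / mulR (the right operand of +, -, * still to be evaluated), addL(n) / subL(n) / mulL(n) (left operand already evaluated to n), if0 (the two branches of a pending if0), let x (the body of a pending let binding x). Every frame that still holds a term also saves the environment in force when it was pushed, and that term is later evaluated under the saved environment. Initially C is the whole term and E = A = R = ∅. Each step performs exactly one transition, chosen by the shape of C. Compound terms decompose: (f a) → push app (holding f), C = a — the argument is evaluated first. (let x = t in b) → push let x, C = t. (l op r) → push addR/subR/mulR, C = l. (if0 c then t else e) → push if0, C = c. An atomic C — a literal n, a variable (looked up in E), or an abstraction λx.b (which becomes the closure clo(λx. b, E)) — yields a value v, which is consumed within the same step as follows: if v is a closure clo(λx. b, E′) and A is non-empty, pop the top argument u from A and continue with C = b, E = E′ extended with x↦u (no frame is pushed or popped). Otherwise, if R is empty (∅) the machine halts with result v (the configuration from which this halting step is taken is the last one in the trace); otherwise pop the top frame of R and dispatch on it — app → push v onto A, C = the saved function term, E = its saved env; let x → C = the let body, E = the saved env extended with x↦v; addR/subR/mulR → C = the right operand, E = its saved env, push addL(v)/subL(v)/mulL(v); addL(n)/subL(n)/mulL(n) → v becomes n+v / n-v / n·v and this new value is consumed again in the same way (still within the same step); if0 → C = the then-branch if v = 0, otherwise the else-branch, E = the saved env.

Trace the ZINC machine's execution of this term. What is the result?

t=0: [C=((λq. ((λx. (q + -2)) (q + q))) (let w = (-1 * 5) in (w - w))) | E=∅ | A=∅ | R=∅]
t=1: [C=(let w = (-1 * 5) in (w - w)) | E=∅ | A=∅ | R=[app]]
t=2: [C=(-1 * 5) | E=∅ | A=∅ | R=[let w :: app]]
t=3: [C=-1 | E=∅ | A=∅ | R=[mulR :: let w :: app]]
t=4: [C=5 | E=∅ | A=∅ | R=[mulL(-1) :: let w :: app]]
t=5: [C=(w - w) | E={w↦-5} | A=∅ | R=[app]]
t=6: [C=w | E={w↦-5} | A=∅ | R=[subR :: app]]
t=7: [C=w | E={w↦-5} | A=∅ | R=[subL(-5) :: app]]
t=8: [C=(λq. ((λx. (q + -2)) (q + q))) | E=∅ | A=[0] | R=∅]
t=9: [C=((λx. (q + -2)) (q + q)) | E={q↦0} | A=∅ | R=∅]
t=10: [C=(q + q) | E={q↦0} | A=∅ | R=[app]]
t=11: [C=q | E={q↦0} | A=∅ | R=[addR :: app]]
t=12: [C=q | E={q↦0} | A=∅ | R=[addL(0) :: app]]
t=13: [C=(λx. (q + -2)) | E={q↦0} | A=[0] | R=∅]
t=14: [C=(q + -2) | E={x↦0, q↦0} | A=∅ | R=∅]
t=15: [C=q | E={x↦0, q↦0} | A=∅ | R=[addR]]
t=16: [C=-2 | E={x↦0, q↦0} | A=∅ | R=[addL(0)]]
→ final value -2

Answer: -2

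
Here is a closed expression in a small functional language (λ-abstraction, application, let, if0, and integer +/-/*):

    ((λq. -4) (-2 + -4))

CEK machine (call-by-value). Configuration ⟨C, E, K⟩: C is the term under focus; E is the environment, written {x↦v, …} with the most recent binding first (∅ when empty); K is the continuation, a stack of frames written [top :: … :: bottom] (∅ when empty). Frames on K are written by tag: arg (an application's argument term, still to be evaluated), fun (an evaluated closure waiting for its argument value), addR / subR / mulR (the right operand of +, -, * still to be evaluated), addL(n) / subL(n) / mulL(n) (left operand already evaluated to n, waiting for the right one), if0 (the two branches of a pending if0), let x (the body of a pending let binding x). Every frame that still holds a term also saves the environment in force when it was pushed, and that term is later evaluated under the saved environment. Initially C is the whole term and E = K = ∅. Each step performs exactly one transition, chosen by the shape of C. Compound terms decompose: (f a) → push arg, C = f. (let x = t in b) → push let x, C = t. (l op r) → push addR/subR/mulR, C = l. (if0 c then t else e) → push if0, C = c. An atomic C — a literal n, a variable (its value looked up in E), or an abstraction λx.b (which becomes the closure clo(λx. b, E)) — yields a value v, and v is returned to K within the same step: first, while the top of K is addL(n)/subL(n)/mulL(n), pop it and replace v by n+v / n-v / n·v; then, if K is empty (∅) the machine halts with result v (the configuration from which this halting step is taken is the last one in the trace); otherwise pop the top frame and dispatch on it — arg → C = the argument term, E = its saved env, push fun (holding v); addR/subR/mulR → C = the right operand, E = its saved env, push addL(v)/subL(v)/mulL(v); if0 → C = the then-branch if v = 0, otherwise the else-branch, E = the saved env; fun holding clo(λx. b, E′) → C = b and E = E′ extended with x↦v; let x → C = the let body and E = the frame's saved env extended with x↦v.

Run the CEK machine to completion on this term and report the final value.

Answer: -4

Machine steps:
0. <C=((λq. -4) (-2 + -4)), E=∅, K=∅>
1. <C=(λq. -4), E=∅, K=[arg]>
2. <C=(-2 + -4), E=∅, K=[fun]>
3. <C=-2, E=∅, K=[addR :: fun]>
4. <C=-4, E=∅, K=[addL(-2) :: fun]>
5. <C=-4, E={q↦-6}, K=∅>
→ final value -4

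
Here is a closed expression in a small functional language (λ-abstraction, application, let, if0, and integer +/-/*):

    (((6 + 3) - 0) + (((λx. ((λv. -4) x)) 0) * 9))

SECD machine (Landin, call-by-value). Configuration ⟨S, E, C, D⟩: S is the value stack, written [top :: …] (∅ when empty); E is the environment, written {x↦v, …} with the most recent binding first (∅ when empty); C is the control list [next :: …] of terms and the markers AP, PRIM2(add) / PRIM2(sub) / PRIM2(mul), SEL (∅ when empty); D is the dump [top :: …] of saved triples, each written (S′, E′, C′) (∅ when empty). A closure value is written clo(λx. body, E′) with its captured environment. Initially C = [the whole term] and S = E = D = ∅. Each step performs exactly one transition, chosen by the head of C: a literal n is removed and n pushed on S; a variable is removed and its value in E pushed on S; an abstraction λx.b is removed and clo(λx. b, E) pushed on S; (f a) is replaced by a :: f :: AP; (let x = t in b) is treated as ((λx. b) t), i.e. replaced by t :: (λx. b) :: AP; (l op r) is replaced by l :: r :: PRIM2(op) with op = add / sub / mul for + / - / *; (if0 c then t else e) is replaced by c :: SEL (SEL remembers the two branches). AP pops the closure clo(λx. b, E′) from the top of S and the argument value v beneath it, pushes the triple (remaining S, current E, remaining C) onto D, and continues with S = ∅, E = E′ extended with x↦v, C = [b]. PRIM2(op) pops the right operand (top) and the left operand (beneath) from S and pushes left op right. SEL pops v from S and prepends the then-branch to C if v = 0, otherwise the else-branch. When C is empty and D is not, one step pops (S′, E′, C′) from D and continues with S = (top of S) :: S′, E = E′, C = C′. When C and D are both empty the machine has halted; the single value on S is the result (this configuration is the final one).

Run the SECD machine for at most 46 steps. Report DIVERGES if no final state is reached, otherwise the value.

[0] ⟨S=∅; E=∅; C=[(((6 + 3) - 0) + (((λx. ((λv. -4) x)) 0) * 9))]; D=∅⟩
[1] ⟨S=∅; E=∅; C=[((6 + 3) - 0) :: (((λx. ((λv. -4) x)) 0) * 9) :: PRIM2(add)]; D=∅⟩
[2] ⟨S=∅; E=∅; C=[(6 + 3) :: 0 :: PRIM2(sub) :: (((λx. ((λv. -4) x)) 0) * 9) :: PRIM2(add)]; D=∅⟩
[3] ⟨S=∅; E=∅; C=[6 :: 3 :: PRIM2(add) :: 0 :: PRIM2(sub) :: (((λx. ((λv. -4) x)) 0) * 9) :: PRIM2(add)]; D=∅⟩
[4] ⟨S=[6]; E=∅; C=[3 :: PRIM2(add) :: 0 :: PRIM2(sub) :: (((λx. ((λv. -4) x)) 0) * 9) :: PRIM2(add)]; D=∅⟩
[5] ⟨S=[3 :: 6]; E=∅; C=[PRIM2(add) :: 0 :: PRIM2(sub) :: (((λx. ((λv. -4) x)) 0) * 9) :: PRIM2(add)]; D=∅⟩
[6] ⟨S=[9]; E=∅; C=[0 :: PRIM2(sub) :: (((λx. ((λv. -4) x)) 0) * 9) :: PRIM2(add)]; D=∅⟩
[7] ⟨S=[0 :: 9]; E=∅; C=[PRIM2(sub) :: (((λx. ((λv. -4) x)) 0) * 9) :: PRIM2(add)]; D=∅⟩
[8] ⟨S=[9]; E=∅; C=[(((λx. ((λv. -4) x)) 0) * 9) :: PRIM2(add)]; D=∅⟩
[9] ⟨S=[9]; E=∅; C=[((λx. ((λv. -4) x)) 0) :: 9 :: PRIM2(mul) :: PRIM2(add)]; D=∅⟩
[10] ⟨S=[9]; E=∅; C=[0 :: (λx. ((λv. -4) x)) :: AP :: 9 :: PRIM2(mul) :: PRIM2(add)]; D=∅⟩
[11] ⟨S=[0 :: 9]; E=∅; C=[(λx. ((λv. -4) x)) :: AP :: 9 :: PRIM2(mul) :: PRIM2(add)]; D=∅⟩
[12] ⟨S=[clo(λx. ((λv. -4) x), ∅) :: 0 :: 9]; E=∅; C=[AP :: 9 :: PRIM2(mul) :: PRIM2(add)]; D=∅⟩
[13] ⟨S=∅; E={x↦0}; C=[((λv. -4) x)]; D=[([9], ∅, [9 :: PRIM2(mul) :: PRIM2(add)])]⟩
[14] ⟨S=∅; E={x↦0}; C=[x :: (λv. -4) :: AP]; D=[([9], ∅, [9 :: PRIM2(mul) :: PRIM2(add)])]⟩
[15] ⟨S=[0]; E={x↦0}; C=[(λv. -4) :: AP]; D=[([9], ∅, [9 :: PRIM2(mul) :: PRIM2(add)])]⟩
[16] ⟨S=[clo(λv. -4, {x↦0}) :: 0]; E={x↦0}; C=[AP]; D=[([9], ∅, [9 :: PRIM2(mul) :: PRIM2(add)])]⟩
[17] ⟨S=∅; E={v↦0, x↦0}; C=[-4]; D=[(∅, {x↦0}, ∅) :: ([9], ∅, [9 :: PRIM2(mul) :: PRIM2(add)])]⟩
[18] ⟨S=[-4]; E={v↦0, x↦0}; C=∅; D=[(∅, {x↦0}, ∅) :: ([9], ∅, [9 :: PRIM2(mul) :: PRIM2(add)])]⟩
[19] ⟨S=[-4]; E={x↦0}; C=∅; D=[([9], ∅, [9 :: PRIM2(mul) :: PRIM2(add)])]⟩
[20] ⟨S=[-4 :: 9]; E=∅; C=[9 :: PRIM2(mul) :: PRIM2(add)]; D=∅⟩
[21] ⟨S=[9 :: -4 :: 9]; E=∅; C=[PRIM2(mul) :: PRIM2(add)]; D=∅⟩
[22] ⟨S=[-36 :: 9]; E=∅; C=[PRIM2(add)]; D=∅⟩
[23] ⟨S=[-27]; E=∅; C=∅; D=∅⟩
→ final value -27

Answer: -27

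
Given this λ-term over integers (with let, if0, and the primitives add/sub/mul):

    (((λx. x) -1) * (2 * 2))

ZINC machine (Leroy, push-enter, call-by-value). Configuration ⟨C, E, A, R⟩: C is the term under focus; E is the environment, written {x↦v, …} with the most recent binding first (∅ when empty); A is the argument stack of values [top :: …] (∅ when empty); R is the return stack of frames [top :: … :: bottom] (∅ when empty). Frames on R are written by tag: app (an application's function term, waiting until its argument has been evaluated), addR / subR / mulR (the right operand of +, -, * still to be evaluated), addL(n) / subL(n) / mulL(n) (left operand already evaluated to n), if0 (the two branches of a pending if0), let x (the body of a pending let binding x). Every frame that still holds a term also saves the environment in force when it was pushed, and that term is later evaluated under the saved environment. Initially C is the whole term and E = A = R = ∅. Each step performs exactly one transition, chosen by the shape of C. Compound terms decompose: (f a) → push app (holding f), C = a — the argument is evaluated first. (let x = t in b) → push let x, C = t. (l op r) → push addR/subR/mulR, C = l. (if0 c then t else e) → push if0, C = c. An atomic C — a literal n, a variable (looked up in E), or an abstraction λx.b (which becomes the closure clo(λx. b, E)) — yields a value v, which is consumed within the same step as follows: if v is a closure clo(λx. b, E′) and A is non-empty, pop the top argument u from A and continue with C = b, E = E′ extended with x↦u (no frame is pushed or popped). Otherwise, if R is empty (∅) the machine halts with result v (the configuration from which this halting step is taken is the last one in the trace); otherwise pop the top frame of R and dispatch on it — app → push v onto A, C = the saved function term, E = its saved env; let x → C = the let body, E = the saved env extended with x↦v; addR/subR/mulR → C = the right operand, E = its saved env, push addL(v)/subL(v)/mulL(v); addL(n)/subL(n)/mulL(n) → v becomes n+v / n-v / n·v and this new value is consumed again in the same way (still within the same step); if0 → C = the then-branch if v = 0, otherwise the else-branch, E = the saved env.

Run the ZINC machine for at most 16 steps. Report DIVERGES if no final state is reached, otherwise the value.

Answer: -4

Derivation:
t=0: <C=(((λx. x) -1) * (2 * 2)), E=∅, A=∅, R=∅>
t=1: <C=((λx. x) -1), E=∅, A=∅, R=[mulR]>
t=2: <C=-1, E=∅, A=∅, R=[app :: mulR]>
t=3: <C=(λx. x), E=∅, A=[-1], R=[mulR]>
t=4: <C=x, E={x↦-1}, A=∅, R=[mulR]>
t=5: <C=(2 * 2), E=∅, A=∅, R=[mulL(-1)]>
t=6: <C=2, E=∅, A=∅, R=[mulR :: mulL(-1)]>
t=7: <C=2, E=∅, A=∅, R=[mulL(2) :: mulL(-1)]>
→ final value -4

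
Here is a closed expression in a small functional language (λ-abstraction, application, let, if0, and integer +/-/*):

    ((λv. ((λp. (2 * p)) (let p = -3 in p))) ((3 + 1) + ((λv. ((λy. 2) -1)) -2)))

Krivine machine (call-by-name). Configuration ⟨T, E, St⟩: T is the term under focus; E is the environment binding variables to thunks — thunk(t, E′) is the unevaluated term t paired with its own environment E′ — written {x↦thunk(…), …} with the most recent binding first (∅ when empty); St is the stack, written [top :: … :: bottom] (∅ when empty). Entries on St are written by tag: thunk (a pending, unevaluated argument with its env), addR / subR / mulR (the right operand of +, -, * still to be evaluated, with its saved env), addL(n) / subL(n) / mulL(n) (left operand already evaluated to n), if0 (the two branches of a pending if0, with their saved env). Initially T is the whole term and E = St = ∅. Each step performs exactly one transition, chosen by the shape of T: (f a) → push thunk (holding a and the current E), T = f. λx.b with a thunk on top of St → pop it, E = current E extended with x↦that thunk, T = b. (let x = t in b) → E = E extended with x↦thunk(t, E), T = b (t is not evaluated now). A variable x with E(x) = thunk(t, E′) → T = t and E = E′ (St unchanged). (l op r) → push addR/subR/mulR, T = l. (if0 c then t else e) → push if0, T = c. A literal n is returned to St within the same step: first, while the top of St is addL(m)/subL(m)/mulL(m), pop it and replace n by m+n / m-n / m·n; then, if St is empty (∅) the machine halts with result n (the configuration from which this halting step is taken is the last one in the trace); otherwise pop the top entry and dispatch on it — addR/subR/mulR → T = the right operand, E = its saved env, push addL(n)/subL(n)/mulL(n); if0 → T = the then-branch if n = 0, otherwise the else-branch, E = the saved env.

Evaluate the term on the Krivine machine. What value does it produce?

0. <T=((λv. ((λp. (2 * p)) (let p = -3 in p))) ((3 + 1) + ((λv. ((λy. 2) -1)) -2))), E=∅, St=∅>
1. <T=(λv. ((λp. (2 * p)) (let p = -3 in p))), E=∅, St=[thunk]>
2. <T=((λp. (2 * p)) (let p = -3 in p)), E={v↦thunk(((3 + 1) + ((λv. ((λy. 2) -1)) -2)), ∅)}, St=∅>
3. <T=(λp. (2 * p)), E={v↦thunk(((3 + 1) + ((λv. ((λy. 2) -1)) -2)), ∅)}, St=[thunk]>
4. <T=(2 * p), E={p↦thunk((let p = -3 in p), {v↦thunk(((3 + 1) + ((λv. ((λy. 2) -1)) -2)), ∅)}), v↦thunk(((3 + 1) + ((λv. ((λy. 2) -1)) -2)), ∅)}, St=∅>
5. <T=2, E={p↦thunk((let p = -3 in p), {v↦thunk(((3 + 1) + ((λv. ((λy. 2) -1)) -2)), ∅)}), v↦thunk(((3 + 1) + ((λv. ((λy. 2) -1)) -2)), ∅)}, St=[mulR]>
6. <T=p, E={p↦thunk((let p = -3 in p), {v↦thunk(((3 + 1) + ((λv. ((λy. 2) -1)) -2)), ∅)}), v↦thunk(((3 + 1) + ((λv. ((λy. 2) -1)) -2)), ∅)}, St=[mulL(2)]>
7. <T=(let p = -3 in p), E={v↦thunk(((3 + 1) + ((λv. ((λy. 2) -1)) -2)), ∅)}, St=[mulL(2)]>
8. <T=p, E={p↦thunk(-3, {v↦thunk(((3 + 1) + ((λv. ((λy. 2) -1)) -2)), ∅)}), v↦thunk(((3 + 1) + ((λv. ((λy. 2) -1)) -2)), ∅)}, St=[mulL(2)]>
9. <T=-3, E={v↦thunk(((3 + 1) + ((λv. ((λy. 2) -1)) -2)), ∅)}, St=[mulL(2)]>
→ final value -6

Answer: -6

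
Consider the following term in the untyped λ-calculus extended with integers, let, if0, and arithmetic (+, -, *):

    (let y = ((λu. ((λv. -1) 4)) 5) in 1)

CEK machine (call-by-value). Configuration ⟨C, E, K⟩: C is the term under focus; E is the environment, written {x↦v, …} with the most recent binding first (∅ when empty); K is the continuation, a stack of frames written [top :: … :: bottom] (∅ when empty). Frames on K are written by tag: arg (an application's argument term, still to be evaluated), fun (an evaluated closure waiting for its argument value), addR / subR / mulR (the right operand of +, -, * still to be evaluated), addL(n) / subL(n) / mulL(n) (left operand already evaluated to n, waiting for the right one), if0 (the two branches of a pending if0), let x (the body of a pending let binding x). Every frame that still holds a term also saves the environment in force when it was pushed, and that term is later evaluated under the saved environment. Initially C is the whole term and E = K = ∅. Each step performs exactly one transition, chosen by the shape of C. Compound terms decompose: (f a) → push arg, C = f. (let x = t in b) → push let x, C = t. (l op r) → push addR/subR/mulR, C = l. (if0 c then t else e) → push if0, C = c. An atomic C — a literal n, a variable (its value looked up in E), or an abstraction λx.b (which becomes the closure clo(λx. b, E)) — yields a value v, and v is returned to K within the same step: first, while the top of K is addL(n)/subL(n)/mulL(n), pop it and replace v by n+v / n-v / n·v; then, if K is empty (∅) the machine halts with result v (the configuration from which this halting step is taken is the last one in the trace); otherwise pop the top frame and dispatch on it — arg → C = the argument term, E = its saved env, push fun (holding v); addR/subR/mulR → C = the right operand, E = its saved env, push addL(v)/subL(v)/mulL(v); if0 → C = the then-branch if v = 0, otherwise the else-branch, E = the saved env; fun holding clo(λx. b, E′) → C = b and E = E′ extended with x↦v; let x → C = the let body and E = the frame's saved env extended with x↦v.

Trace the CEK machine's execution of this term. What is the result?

step 0: ⟨C=(let y = ((λu. ((λv. -1) 4)) 5) in 1); E=∅; K=∅⟩
step 1: ⟨C=((λu. ((λv. -1) 4)) 5); E=∅; K=[let y]⟩
step 2: ⟨C=(λu. ((λv. -1) 4)); E=∅; K=[arg :: let y]⟩
step 3: ⟨C=5; E=∅; K=[fun :: let y]⟩
step 4: ⟨C=((λv. -1) 4); E={u↦5}; K=[let y]⟩
step 5: ⟨C=(λv. -1); E={u↦5}; K=[arg :: let y]⟩
step 6: ⟨C=4; E={u↦5}; K=[fun :: let y]⟩
step 7: ⟨C=-1; E={v↦4, u↦5}; K=[let y]⟩
step 8: ⟨C=1; E={y↦-1}; K=∅⟩
→ final value 1

Answer: 1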